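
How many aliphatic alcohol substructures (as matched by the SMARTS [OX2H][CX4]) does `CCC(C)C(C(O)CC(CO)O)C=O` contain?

3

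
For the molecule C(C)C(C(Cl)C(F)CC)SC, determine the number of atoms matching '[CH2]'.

2

Check the 11 heavy atoms by environment: 3× C (H3) → no; 2× C (H2) → match; 3× C (H1) → no; 1× F (H0) → no; 1× S (H0) → no; 1× Cl (H0) → no.
That gives 2 matching atoms.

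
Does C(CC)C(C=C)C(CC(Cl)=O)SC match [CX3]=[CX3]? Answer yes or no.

Yes

The pattern [CX3]=[CX3] describes a non-aromatic C=C double bond between two sp2 carbons — an alkene.
The molecule carries a vinyl group (-CH=CH2), whose atoms satisfy every constraint of the query, so the pattern matches.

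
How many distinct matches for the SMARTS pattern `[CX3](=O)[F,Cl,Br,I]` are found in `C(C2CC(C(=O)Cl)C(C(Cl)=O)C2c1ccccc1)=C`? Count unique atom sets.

2

[CX3](=O)[F,Cl,Br,I] is the SMARTS for an acyl halide: a carbonyl carbon bonded to a halogen.
The molecule carries 2 separate instances of an acyl chloride (-C(=O)Cl) meeting every constraint; each maps to a distinct set of atoms, giving 2 matches.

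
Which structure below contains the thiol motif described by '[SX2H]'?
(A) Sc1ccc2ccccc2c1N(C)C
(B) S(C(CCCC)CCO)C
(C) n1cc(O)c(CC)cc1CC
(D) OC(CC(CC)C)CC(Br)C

[SX2H] describes an aliphatic sulfur with two connections, one being H (a thiol).
(A) contains a thiol (-SH), which satisfies every atom and bond constraint.
(B) has a hydroxyl group (-OH) but it is an -OH, not an -SH.
(C) has a hydroxyl group (-OH) but it is an -OH, not an -SH.
(D) has a hydroxyl group (-OH) but it is an -OH, not an -SH.
So the answer is (A).

A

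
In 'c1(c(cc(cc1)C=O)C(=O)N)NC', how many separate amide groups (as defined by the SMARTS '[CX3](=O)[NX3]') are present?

1

[CX3](=O)[NX3] is the SMARTS for an amide: a carbonyl carbon bonded to a trivalent nitrogen.
Exactly one fragment in the molecule meets all constraints, giving 1 match.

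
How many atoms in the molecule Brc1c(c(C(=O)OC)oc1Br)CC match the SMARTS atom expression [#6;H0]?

5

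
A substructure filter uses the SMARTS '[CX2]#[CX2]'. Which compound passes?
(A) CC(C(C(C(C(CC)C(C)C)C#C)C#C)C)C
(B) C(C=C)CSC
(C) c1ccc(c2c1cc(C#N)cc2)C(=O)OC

A

[CX2]#[CX2] describes a carbon-carbon triple bond (an alkyne).
(A) contains an ethynyl group (-C#CH), which satisfies every atom and bond constraint.
(B) has a vinyl group (-CH=CH2) but the C=C is a double bond; both carbons are CX3, not CX2.
(C) has a nitrile (-C#N) but the triple bond is C#N, not C#C.
So the answer is (A).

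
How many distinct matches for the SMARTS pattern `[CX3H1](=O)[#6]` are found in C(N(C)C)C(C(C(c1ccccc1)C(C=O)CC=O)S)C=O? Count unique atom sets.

3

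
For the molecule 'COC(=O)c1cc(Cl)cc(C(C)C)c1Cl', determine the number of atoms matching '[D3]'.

Check the 15 heavy atoms by environment: 2× c (aromatic, D2) → no; 4× c (aromatic, D3) → match; 2× Cl (D1) → no; 2× C (D3) → match; 3× C (D1) → no; 1× O (D1) → no; 1× O (D2) → no.
Summing the matching environments: 4 + 2 = 6 matching atoms.

6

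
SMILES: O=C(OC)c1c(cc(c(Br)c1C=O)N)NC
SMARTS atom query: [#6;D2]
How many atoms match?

Check the 16 heavy atoms by environment: 5× c (aromatic, D3) → no; 1× c (aromatic, D2) → match; 1× C (D2) → match; 2× O (D1) → no; 1× N (D1) → no; 1× C (D3) → no; 1× O (D2) → no; 2× C (D1) → no; 1× Br (D1) → no; 1× N (D2) → no.
Summing the matching environments: 1 + 1 = 2 matching atoms.

2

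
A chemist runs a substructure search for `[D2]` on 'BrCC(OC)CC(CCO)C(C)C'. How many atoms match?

5

The query [D2] means: atom with exactly two heavy-atom neighbours.
Check the 13 heavy atoms by environment: 4× C (D2) → match; 3× C (D3) → no; 1× Br (D1) → no; 1× O (D2) → match; 3× C (D1) → no; 1× O (D1) → no.
Summing the matching environments: 4 + 1 = 5 matching atoms.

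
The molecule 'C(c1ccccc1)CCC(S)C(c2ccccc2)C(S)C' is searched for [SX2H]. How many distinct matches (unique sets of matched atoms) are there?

[SX2H] is the SMARTS for a thiol: an aliphatic sulfur with two connections, one being H.
The molecule carries 2 separate instances of a thiol (-SH) meeting every constraint; each maps to a distinct set of atoms, giving 2 matches.

2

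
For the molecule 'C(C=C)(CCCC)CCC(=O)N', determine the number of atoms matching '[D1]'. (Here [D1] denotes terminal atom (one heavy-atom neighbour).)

Check the 12 heavy atoms by environment: 6× C (D2) → no; 2× C (D3) → no; 2× C (D1) → match; 1× O (D1) → match; 1× N (D1) → match.
Summing the matching environments: 2 + 1 + 1 = 4 matching atoms.

4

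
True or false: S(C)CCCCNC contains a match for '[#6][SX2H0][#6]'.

The pattern [#6][SX2H0][#6] describes an aliphatic sulfur bridging two carbons with no H on the sulfur — a thioether.
The molecule carries a methylthio ether (-SCH3), whose atoms satisfy every constraint of the query, so the pattern matches.

True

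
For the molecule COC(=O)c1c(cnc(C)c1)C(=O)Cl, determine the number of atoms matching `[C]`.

4

Check the 14 heavy atoms by environment: 1× n (aromatic) → no; 5× c (aromatic) → no; 4× C → match; 3× O → no; 1× Cl → no.
That gives 4 matching atoms.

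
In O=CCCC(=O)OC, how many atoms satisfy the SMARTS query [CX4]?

3

The query [CX4] means: C with X4: aliphatic carbon with exactly 4 total connections (bonds + H).
Check the 8 heavy atoms by environment: 3× C (X4) → match; 2× C (X3) → no; 2× O (X1) → no; 1× O (X2) → no.
That gives 3 matching atoms.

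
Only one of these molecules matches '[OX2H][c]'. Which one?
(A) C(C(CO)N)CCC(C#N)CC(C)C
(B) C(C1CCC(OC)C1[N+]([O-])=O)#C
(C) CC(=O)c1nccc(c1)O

C

[OX2H][c] describes a hydroxyl oxygen attached to an aromatic carbon (a phenol).
(A) has a hydroxyl group (-OH) but the -OH is on an aliphatic carbon, not an aromatic c.
(B) has a methoxy ether (-OCH3) but the oxygen has H0, not H1.
(C) contains a hydroxyl group (-OH), which satisfies every atom and bond constraint.
So the answer is (C).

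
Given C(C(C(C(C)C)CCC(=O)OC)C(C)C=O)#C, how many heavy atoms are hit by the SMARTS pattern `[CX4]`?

10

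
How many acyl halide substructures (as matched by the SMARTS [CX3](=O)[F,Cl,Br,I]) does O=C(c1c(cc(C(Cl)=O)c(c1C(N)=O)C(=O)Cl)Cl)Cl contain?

[CX3](=O)[F,Cl,Br,I] is the SMARTS for an acyl halide: a carbonyl carbon bonded to a halogen.
The molecule carries 3 separate instances of an acyl chloride (-C(=O)Cl) meeting every constraint; each maps to a distinct set of atoms, giving 3 matches.

3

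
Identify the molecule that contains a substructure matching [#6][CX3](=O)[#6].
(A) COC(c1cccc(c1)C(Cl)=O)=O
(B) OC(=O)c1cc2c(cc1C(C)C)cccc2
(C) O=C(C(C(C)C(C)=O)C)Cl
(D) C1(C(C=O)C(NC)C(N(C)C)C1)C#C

C

[#6][CX3](=O)[#6] describes a carbonyl carbon (no H) flanked by two carbons (a ketone).
(A) has a methyl-ester group (-C(=O)OCH3) but one neighbour of the carbonyl carbon is O, not C.
(B) has a carboxylic acid group (-C(=O)OH) but one neighbour of the carbonyl carbon is O, not C.
(C) contains an acetyl/ketone group (-C(=O)CH3), which satisfies every atom and bond constraint.
(D) has an aldehyde (-CHO) but the carbonyl carbon has H1, so it is not flanked by two carbons.
So the answer is (C).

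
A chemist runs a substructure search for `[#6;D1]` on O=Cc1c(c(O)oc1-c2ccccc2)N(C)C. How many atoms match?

The query [#6;D1] means: carbon bonded to exactly one heavy atom.
Check the 17 heavy atoms by environment: 1× o (aromatic, D2) → no; 5× c (aromatic, D3) → no; 1× N (D3) → no; 2× C (D1) → match; 2× O (D1) → no; 1× C (D2) → no; 5× c (aromatic, D2) → no.
That gives 2 matching atoms.

2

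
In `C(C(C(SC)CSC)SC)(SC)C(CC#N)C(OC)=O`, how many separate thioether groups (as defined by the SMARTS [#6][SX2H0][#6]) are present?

4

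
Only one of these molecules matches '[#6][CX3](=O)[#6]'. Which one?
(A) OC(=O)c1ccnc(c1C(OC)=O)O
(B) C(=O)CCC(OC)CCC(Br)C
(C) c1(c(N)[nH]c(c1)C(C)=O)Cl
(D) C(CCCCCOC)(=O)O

[#6][CX3](=O)[#6] describes a carbonyl carbon (no H) flanked by two carbons (a ketone).
(A) has a carboxylic acid group (-C(=O)OH) but one neighbour of the carbonyl carbon is O, not C.
(B) has an aldehyde (-CHO) but the carbonyl carbon has H1, so it is not flanked by two carbons.
(C) contains an acetyl/ketone group (-C(=O)CH3), which satisfies every atom and bond constraint.
(D) has a carboxylic acid group (-C(=O)OH) but one neighbour of the carbonyl carbon is O, not C.
So the answer is (C).

C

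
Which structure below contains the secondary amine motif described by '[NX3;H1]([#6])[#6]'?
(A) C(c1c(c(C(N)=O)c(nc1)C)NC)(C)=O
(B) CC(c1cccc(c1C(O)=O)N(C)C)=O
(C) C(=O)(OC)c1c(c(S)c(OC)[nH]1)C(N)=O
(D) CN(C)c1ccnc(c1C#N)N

[NX3;H1]([#6])[#6] describes a trivalent nitrogen with one H, bonded to two carbons (a secondary amine).
(A) contains an N-methylamino group (-NHCH3), which satisfies every atom and bond constraint.
(B) has a dimethylamino group (-N(CH3)2) but the nitrogen has H0, not H1.
(C) has a primary amide (-C(=O)NH2) but the -C(=O)NH2 nitrogen has H2, not H1.
(D) has a primary amino group (-NH2) but the nitrogen has H2 and only one carbon neighbour.
So the answer is (A).

A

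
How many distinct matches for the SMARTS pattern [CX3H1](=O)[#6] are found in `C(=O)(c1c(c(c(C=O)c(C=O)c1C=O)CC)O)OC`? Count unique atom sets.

[CX3H1](=O)[#6] is the SMARTS for an aldehyde: an sp2 carbon with one H, double-bonded to O and single-bonded to carbon.
The molecule carries 3 separate instances of an aldehyde (-CHO) meeting every constraint; each maps to a distinct set of atoms, giving 3 matches.

3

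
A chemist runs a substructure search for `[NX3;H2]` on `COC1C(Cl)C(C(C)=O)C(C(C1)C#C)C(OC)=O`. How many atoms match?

0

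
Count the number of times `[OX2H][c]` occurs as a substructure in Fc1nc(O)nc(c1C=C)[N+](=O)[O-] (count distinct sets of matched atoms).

1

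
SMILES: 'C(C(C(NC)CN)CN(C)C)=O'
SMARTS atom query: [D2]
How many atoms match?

The query [D2] means: atom with exactly two heavy-atom neighbours.
Check the 12 heavy atoms by environment: 3× C (D2) → match; 2× C (D3) → no; 1× N (D1) → no; 1× O (D1) → no; 1× N (D3) → no; 3× C (D1) → no; 1× N (D2) → match.
Summing the matching environments: 3 + 1 = 4 matching atoms.

4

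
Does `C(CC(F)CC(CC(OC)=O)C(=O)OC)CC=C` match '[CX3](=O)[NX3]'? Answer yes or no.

No

The pattern [CX3](=O)[NX3] describes a carbonyl carbon bonded to a trivalent nitrogen — an amide.
The closest candidate here is a methyl-ester group (-C(=O)OCH3), but the carbonyl is bonded to O, not to an NX3 nitrogen. No other fragment satisfies the full query, so there is no match.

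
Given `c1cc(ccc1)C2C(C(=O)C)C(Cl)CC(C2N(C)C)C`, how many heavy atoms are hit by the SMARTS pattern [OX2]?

The query [OX2] means: aliphatic oxygen with two total connections — ether, hydroxyl, or ester single-bond O.
Check the 20 heavy atoms by environment: 10× C (X4) → no; 6× c (aromatic, X3) → no; 1× C (X3) → no; 1× O (X1) → no; 1× Cl (X1) → no; 1× N (X3) → no.
No environment satisfies the query, so 0 matching atoms.

0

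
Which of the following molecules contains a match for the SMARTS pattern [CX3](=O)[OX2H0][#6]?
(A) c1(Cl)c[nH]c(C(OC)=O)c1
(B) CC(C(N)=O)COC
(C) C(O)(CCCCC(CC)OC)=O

A

[CX3](=O)[OX2H0][#6] describes a carbonyl carbon bonded to an oxygen that is itself bonded to carbon (no H on that O) (an ester).
(A) contains a methyl-ester group (-C(=O)OCH3), which satisfies every atom and bond constraint.
(B) has a methoxy ether (-OCH3) but the ether oxygen is not adjacent to a C=O carbon.
(C) has a carboxylic acid group (-C(=O)OH) but the singly-bonded O carries H (OX2H1, not H0).
So the answer is (A).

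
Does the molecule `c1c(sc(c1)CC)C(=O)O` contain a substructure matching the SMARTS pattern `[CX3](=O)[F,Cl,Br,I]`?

No

The pattern [CX3](=O)[F,Cl,Br,I] describes a carbonyl carbon bonded to a halogen — an acyl halide.
The closest candidate here is a carboxylic acid group (-C(=O)OH), but the carbonyl is bonded to -OH, not to a halogen. No other fragment satisfies the full query, so there is no match.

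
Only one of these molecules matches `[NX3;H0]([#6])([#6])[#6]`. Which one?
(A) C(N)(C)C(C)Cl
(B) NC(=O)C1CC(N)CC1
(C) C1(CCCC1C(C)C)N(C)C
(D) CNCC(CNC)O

C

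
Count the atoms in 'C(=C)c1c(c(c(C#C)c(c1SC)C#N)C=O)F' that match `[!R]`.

11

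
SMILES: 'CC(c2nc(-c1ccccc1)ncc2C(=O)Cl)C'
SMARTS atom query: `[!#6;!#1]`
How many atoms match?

4

The query [!#6;!#1] means: not carbon and not hydrogen — any heteroatom.
Check the 18 heavy atoms by environment: 2× n (aromatic) → match; 10× c (aromatic) → no; 4× C → no; 1× O → match; 1× Cl → match.
Summing the matching environments: 2 + 1 + 1 = 4 matching atoms.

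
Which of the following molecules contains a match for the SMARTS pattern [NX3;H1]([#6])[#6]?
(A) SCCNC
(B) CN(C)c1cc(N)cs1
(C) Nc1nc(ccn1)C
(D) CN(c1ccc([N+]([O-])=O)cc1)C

[NX3;H1]([#6])[#6] describes a trivalent nitrogen with one H, bonded to two carbons (a secondary amine).
(A) contains an N-methylamino group (-NHCH3), which satisfies every atom and bond constraint.
(B) has a dimethylamino group (-N(CH3)2) but the nitrogen has H0, not H1.
(C) has a primary amino group (-NH2) but the nitrogen has H2 and only one carbon neighbour.
(D) has a dimethylamino group (-N(CH3)2) but the nitrogen has H0, not H1.
So the answer is (A).

A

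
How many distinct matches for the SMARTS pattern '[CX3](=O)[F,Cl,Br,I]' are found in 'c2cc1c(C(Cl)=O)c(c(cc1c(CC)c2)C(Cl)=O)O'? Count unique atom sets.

[CX3](=O)[F,Cl,Br,I] is the SMARTS for an acyl halide: a carbonyl carbon bonded to a halogen.
The molecule carries 2 separate instances of an acyl chloride (-C(=O)Cl) meeting every constraint; each maps to a distinct set of atoms, giving 2 matches.

2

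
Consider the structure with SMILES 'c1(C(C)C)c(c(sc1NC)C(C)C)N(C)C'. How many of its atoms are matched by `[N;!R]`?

2

The query [N;!R] means: aliphatic nitrogen not in a ring.
Check the 16 heavy atoms by environment: 1× s (aromatic, in 5-ring) → no; 4× c (aromatic, in 5-ring) → no; 9× C (acyclic) → no; 2× N (acyclic) → match.
That gives 2 matching atoms.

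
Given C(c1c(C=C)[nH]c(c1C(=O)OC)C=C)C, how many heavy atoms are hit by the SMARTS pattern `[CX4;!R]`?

Check the 15 heavy atoms by environment: 1× n (aromatic, X3, in 5-ring) → no; 4× c (aromatic, X3, in 5-ring) → no; 5× C (X3, acyclic) → no; 1× O (X1, acyclic) → no; 1× O (X2, acyclic) → no; 3× C (X4, acyclic) → match.
That gives 3 matching atoms.

3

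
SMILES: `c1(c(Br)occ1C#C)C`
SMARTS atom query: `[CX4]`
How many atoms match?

The query [CX4] means: C with X4: aliphatic carbon with exactly 4 total connections (bonds + H).
Check the 9 heavy atoms by environment: 1× o (aromatic, X2) → no; 4× c (aromatic, X3) → no; 2× C (X2) → no; 1× Br (X1) → no; 1× C (X4) → match.
That gives 1 matching atom.

1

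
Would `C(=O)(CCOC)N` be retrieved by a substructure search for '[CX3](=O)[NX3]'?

The pattern [CX3](=O)[NX3] describes a carbonyl carbon bonded to a trivalent nitrogen — an amide.
The molecule carries a primary amide (-C(=O)NH2), whose atoms satisfy every constraint of the query, so the pattern matches.

Yes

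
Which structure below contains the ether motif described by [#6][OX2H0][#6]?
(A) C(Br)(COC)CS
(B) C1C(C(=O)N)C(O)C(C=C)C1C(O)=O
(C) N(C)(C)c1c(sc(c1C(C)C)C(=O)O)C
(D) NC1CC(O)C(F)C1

[#6][OX2H0][#6] describes an aliphatic oxygen bridging two carbons with no H on the oxygen (an ether).
(A) contains a methoxy ether (-OCH3), which satisfies every atom and bond constraint.
(B) has a carboxylic acid group (-C(=O)OH) but the -OH oxygen has H1; the =O is OX1, not OX2.
(C) has a carboxylic acid group (-C(=O)OH) but the -OH oxygen has H1; the =O is OX1, not OX2.
(D) has a hydroxyl group (-OH) but the oxygen has H1, not H0 bridging two carbons.
So the answer is (A).

A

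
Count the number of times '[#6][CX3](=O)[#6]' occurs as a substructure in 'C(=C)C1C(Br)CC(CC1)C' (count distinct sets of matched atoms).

[#6][CX3](=O)[#6] is the SMARTS for a ketone: a carbonyl carbon (no H) flanked by two carbons.
No fragment in the molecule satisfies every constraint, giving 0 matches.

0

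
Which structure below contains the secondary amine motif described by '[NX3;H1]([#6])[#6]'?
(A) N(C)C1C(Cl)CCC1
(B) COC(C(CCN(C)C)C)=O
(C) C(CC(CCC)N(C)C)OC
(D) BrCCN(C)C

A

[NX3;H1]([#6])[#6] describes a trivalent nitrogen with one H, bonded to two carbons (a secondary amine).
(A) contains an N-methylamino group (-NHCH3), which satisfies every atom and bond constraint.
(B) has a dimethylamino group (-N(CH3)2) but the nitrogen has H0, not H1.
(C) has a dimethylamino group (-N(CH3)2) but the nitrogen has H0, not H1.
(D) has a dimethylamino group (-N(CH3)2) but the nitrogen has H0, not H1.
So the answer is (A).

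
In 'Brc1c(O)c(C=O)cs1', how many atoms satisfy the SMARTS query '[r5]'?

5

The query [r5] means: r5 matches atoms in a five-membered ring.
Check the 9 heavy atoms by environment: 1× s (aromatic, in 5-ring) → match; 4× c (aromatic, in 5-ring) → match; 1× C (acyclic) → no; 2× O (acyclic) → no; 1× Br (acyclic) → no.
Summing the matching environments: 1 + 4 = 5 matching atoms.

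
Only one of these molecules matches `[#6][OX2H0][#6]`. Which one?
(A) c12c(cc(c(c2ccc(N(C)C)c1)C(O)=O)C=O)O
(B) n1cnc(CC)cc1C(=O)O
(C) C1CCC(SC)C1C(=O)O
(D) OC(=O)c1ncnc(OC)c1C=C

[#6][OX2H0][#6] describes an aliphatic oxygen bridging two carbons with no H on the oxygen (an ether).
(A) has a carboxylic acid group (-C(=O)OH) but the -OH oxygen has H1; the =O is OX1, not OX2.
(B) has a carboxylic acid group (-C(=O)OH) but the -OH oxygen has H1; the =O is OX1, not OX2.
(C) has a carboxylic acid group (-C(=O)OH) but the -OH oxygen has H1; the =O is OX1, not OX2.
(D) contains a methoxy ether (-OCH3), which satisfies every atom and bond constraint.
So the answer is (D).

D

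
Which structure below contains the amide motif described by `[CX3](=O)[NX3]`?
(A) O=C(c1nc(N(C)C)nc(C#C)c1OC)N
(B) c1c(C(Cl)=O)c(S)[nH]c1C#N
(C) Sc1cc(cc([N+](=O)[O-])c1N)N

A

[CX3](=O)[NX3] describes a carbonyl carbon bonded to a trivalent nitrogen (an amide).
(A) contains a primary amide (-C(=O)NH2), which satisfies every atom and bond constraint.
(B) has a nitrile (-C#N) but the nitrile N is NX1 (triple-bonded), not NX3.
(C) has a primary amino group (-NH2) but the -NH2 is not attached to a carbonyl carbon.
So the answer is (A).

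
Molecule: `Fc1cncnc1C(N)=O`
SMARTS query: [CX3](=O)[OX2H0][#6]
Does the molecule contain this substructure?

No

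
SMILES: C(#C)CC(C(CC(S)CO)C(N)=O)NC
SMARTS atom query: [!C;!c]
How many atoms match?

The query [!C;!c] means: neither aliphatic nor aromatic carbon — same as [!#6].
Check the 15 heavy atoms by environment: 10× C → no; 1× S → match; 2× N → match; 2× O → match.
Summing the matching environments: 1 + 2 + 2 = 5 matching atoms.

5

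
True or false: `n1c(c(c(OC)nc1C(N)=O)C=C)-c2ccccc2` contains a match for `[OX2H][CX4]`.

False

The pattern [OX2H][CX4] describes a hydroxyl oxygen bound to an sp3 (X4) carbon — an aliphatic alcohol.
The closest candidate here is a methoxy ether (-OCH3), but the oxygen has H0 (ether), not H1. No other fragment satisfies the full query, so there is no match.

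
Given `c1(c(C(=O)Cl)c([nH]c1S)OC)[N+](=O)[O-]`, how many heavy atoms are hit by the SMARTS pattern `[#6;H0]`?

Check the 14 heavy atoms by environment: 1× n (aromatic, H1) → no; 4× c (aromatic, H0) → match; 3× O (H0) → no; 1× C (H3) → no; 1× N (charge +1, H0) → no; 1× O (charge -1, H0) → no; 1× C (H0) → match; 1× Cl (H0) → no; 1× S (H1) → no.
Summing the matching environments: 4 + 1 = 5 matching atoms.

5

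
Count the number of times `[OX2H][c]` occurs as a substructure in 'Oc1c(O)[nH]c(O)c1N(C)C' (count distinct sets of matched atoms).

[OX2H][c] is the SMARTS for a phenol: a hydroxyl oxygen attached to an aromatic carbon.
The molecule carries 3 separate instances of a hydroxyl group (-OH) meeting every constraint; each maps to a distinct set of atoms, giving 3 matches.

3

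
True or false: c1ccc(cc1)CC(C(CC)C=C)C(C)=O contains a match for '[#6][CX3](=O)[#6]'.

True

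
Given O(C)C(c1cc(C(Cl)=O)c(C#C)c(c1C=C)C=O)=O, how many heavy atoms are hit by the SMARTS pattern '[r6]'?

6

Check the 19 heavy atoms by environment: 6× c (aromatic, in 6-ring) → match; 8× C (acyclic) → no; 4× O (acyclic) → no; 1× Cl (acyclic) → no.
That gives 6 matching atoms.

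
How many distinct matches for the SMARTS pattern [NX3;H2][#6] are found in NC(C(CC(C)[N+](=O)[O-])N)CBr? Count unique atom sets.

2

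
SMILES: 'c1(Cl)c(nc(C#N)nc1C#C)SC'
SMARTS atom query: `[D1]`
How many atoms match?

The query [D1] means: atom with exactly one heavy-atom neighbour (degree 1).
Check the 13 heavy atoms by environment: 2× n (aromatic, D2) → no; 4× c (aromatic, D3) → no; 1× Cl (D1) → match; 2× C (D2) → no; 1× N (D1) → match; 1× S (D2) → no; 2× C (D1) → match.
Summing the matching environments: 1 + 1 + 2 = 4 matching atoms.

4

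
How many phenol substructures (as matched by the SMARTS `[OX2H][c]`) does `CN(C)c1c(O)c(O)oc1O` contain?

3

[OX2H][c] is the SMARTS for a phenol: a hydroxyl oxygen attached to an aromatic carbon.
The molecule carries 3 separate instances of a hydroxyl group (-OH) meeting every constraint; each maps to a distinct set of atoms, giving 3 matches.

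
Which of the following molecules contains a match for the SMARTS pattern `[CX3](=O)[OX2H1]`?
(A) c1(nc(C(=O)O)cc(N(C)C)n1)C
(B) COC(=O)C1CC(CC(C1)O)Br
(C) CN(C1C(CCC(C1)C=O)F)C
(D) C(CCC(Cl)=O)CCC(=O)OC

[CX3](=O)[OX2H1] describes an sp2 carbon double-bonded to O and single-bonded to an -OH oxygen (a carboxylic acid).
(A) contains a carboxylic acid group (-C(=O)OH), which satisfies every atom and bond constraint.
(B) has a methyl-ester group (-C(=O)OCH3) but the singly-bonded O has no H (OX2H0, not OX2H1).
(C) has an aldehyde (-CHO) but there is no singly-bonded oxygen on the carbonyl carbon.
(D) has an acyl chloride (-C(=O)Cl) but the carbonyl is bonded to Cl, not to an -OH oxygen.
So the answer is (A).

A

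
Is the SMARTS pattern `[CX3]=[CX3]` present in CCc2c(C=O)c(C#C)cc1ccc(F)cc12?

No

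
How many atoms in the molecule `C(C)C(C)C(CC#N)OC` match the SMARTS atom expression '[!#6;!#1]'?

The query [!#6;!#1] means: not carbon and not hydrogen — any heteroatom.
Check the 10 heavy atoms by environment: 8× C → no; 1× O → match; 1× N → match.
Summing the matching environments: 1 + 1 = 2 matching atoms.

2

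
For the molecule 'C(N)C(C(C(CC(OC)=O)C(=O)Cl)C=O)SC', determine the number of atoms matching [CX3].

Check the 17 heavy atoms by environment: 7× C (X4) → no; 3× C (X3) → match; 3× O (X1) → no; 1× O (X2) → no; 1× S (X2) → no; 1× N (X3) → no; 1× Cl (X1) → no.
That gives 3 matching atoms.

3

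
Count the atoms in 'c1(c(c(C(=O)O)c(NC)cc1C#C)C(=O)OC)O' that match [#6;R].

The query [#6;R] means: carbon that is part of a ring.
Check the 18 heavy atoms by environment: 6× c (aromatic, in 6-ring) → match; 1× N (acyclic) → no; 6× C (acyclic) → no; 5× O (acyclic) → no.
That gives 6 matching atoms.

6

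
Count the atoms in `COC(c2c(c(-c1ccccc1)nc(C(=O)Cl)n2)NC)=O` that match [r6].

12

The query [r6] means: r6 matches atoms in a six-membered ring.
Check the 21 heavy atoms by environment: 2× n (aromatic, in 6-ring) → match; 10× c (aromatic, in 6-ring) → match; 1× N (acyclic) → no; 4× C (acyclic) → no; 3× O (acyclic) → no; 1× Cl (acyclic) → no.
Summing the matching environments: 2 + 10 = 12 matching atoms.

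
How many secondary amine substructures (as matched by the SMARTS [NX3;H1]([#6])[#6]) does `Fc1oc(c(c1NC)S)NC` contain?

[NX3;H1]([#6])[#6] is the SMARTS for a secondary amine: a trivalent nitrogen with one H, bonded to two carbons.
The molecule carries 2 separate instances of an N-methylamino group (-NHCH3) meeting every constraint; each maps to a distinct set of atoms, giving 2 matches.

2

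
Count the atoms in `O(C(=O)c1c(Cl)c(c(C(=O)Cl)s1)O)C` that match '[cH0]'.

Check the 14 heavy atoms by environment: 1× s (aromatic, H0) → no; 4× c (aromatic, H0) → match; 1× O (H1) → no; 2× Cl (H0) → no; 2× C (H0) → no; 3× O (H0) → no; 1× C (H3) → no.
That gives 4 matching atoms.

4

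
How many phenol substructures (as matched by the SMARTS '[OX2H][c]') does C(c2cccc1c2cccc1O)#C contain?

[OX2H][c] is the SMARTS for a phenol: a hydroxyl oxygen attached to an aromatic carbon.
Exactly one fragment in the molecule meets all constraints, giving 1 match.

1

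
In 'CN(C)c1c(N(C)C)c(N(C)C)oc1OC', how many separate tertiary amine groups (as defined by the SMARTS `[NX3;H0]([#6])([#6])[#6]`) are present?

3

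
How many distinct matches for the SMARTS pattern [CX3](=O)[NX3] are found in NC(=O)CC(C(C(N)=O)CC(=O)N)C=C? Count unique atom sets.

3

[CX3](=O)[NX3] is the SMARTS for an amide: a carbonyl carbon bonded to a trivalent nitrogen.
The molecule carries 3 separate instances of a primary amide (-C(=O)NH2) meeting every constraint; each maps to a distinct set of atoms, giving 3 matches.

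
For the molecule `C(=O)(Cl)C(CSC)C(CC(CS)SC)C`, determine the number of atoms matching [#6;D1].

3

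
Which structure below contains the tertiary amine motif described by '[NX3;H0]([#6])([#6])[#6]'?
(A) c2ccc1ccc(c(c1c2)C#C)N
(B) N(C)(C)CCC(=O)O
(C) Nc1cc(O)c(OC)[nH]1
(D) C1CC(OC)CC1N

B

[NX3;H0]([#6])([#6])[#6] describes a trivalent nitrogen with no H, bonded to three carbons (a tertiary amine).
(A) has a primary amino group (-NH2) but the nitrogen has H2, not H0 with three carbons.
(B) contains a dimethylamino group (-N(CH3)2), which satisfies every atom and bond constraint.
(C) has a primary amino group (-NH2) but the nitrogen has H2, not H0 with three carbons.
(D) has a primary amino group (-NH2) but the nitrogen has H2, not H0 with three carbons.
So the answer is (B).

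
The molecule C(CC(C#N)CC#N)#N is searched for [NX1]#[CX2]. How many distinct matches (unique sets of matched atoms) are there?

3

[NX1]#[CX2] is the SMARTS for a nitrile: a nitrogen triple-bonded to a two-connected carbon.
The molecule carries 3 separate instances of a nitrile (-C#N) meeting every constraint; each maps to a distinct set of atoms, giving 3 matches.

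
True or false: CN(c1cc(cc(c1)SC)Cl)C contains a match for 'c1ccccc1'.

True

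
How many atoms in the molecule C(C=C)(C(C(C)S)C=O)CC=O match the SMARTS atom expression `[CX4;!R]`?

5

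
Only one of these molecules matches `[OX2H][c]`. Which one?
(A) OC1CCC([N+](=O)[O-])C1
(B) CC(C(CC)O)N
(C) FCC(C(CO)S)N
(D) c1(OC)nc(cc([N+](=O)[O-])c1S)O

[OX2H][c] describes a hydroxyl oxygen attached to an aromatic carbon (a phenol).
(A) has a hydroxyl group (-OH) but the -OH is on an aliphatic carbon, not an aromatic c.
(B) has a hydroxyl group (-OH) but the -OH is on an aliphatic carbon, not an aromatic c.
(C) has a hydroxyl group (-OH) but the -OH is on an aliphatic carbon, not an aromatic c.
(D) contains a hydroxyl group (-OH), which satisfies every atom and bond constraint.
So the answer is (D).

D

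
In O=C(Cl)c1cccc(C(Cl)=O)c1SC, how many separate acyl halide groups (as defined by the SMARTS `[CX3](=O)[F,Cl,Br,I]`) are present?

[CX3](=O)[F,Cl,Br,I] is the SMARTS for an acyl halide: a carbonyl carbon bonded to a halogen.
The molecule carries 2 separate instances of an acyl chloride (-C(=O)Cl) meeting every constraint; each maps to a distinct set of atoms, giving 2 matches.

2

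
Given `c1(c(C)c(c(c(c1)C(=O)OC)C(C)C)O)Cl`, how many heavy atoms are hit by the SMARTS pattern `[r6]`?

6

The query [r6] means: r6 matches atoms in a six-membered ring.
Check the 16 heavy atoms by environment: 6× c (aromatic, in 6-ring) → match; 6× C (acyclic) → no; 3× O (acyclic) → no; 1× Cl (acyclic) → no.
That gives 6 matching atoms.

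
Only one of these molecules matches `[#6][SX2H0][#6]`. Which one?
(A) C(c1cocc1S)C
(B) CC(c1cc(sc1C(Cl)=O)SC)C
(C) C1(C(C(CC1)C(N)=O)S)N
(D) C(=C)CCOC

B

[#6][SX2H0][#6] describes an aliphatic sulfur bridging two carbons with no H on the sulfur (a thioether).
(A) has a thiol (-SH) but the sulfur has H1, not H0 bridging two carbons.
(B) contains a methylthio ether (-SCH3), which satisfies every atom and bond constraint.
(C) has a thiol (-SH) but the sulfur has H1, not H0 bridging two carbons.
(D) has a methoxy ether (-OCH3) but the bridging atom is O, not S.
So the answer is (B).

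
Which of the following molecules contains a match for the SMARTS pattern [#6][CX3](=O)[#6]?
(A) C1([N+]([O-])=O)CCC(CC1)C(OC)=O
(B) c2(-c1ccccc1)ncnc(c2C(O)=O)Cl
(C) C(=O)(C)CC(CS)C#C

C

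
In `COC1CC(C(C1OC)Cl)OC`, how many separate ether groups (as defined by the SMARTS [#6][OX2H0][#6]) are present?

3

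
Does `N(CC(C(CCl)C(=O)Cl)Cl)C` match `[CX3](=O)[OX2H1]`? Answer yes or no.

No

The pattern [CX3](=O)[OX2H1] describes an sp2 carbon double-bonded to O and single-bonded to an -OH oxygen — a carboxylic acid.
The closest candidate here is an acyl chloride (-C(=O)Cl), but the carbonyl is bonded to Cl, not to an -OH oxygen. No other fragment satisfies the full query, so there is no match.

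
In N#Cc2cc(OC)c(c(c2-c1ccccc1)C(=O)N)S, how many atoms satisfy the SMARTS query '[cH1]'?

Check the 20 heavy atoms by environment: 6× c (aromatic, H0) → no; 6× c (aromatic, H1) → match; 2× C (H0) → no; 1× N (H0) → no; 2× O (H0) → no; 1× N (H2) → no; 1× C (H3) → no; 1× S (H1) → no.
That gives 6 matching atoms.

6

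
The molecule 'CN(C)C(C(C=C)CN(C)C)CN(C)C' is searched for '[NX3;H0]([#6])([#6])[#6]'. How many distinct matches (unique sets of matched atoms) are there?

[NX3;H0]([#6])([#6])[#6] is the SMARTS for a tertiary amine: a trivalent nitrogen with no H, bonded to three carbons.
The molecule carries 3 separate instances of a dimethylamino group (-N(CH3)2) meeting every constraint; each maps to a distinct set of atoms, giving 3 matches.

3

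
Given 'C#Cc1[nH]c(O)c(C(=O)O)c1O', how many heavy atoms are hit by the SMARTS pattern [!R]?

The query [!R] means: !R matches any atom not in a ring.
Check the 12 heavy atoms by environment: 1× n (aromatic, in 5-ring) → no; 4× c (aromatic, in 5-ring) → no; 4× O (acyclic) → match; 3× C (acyclic) → match.
Summing the matching environments: 4 + 3 = 7 matching atoms.

7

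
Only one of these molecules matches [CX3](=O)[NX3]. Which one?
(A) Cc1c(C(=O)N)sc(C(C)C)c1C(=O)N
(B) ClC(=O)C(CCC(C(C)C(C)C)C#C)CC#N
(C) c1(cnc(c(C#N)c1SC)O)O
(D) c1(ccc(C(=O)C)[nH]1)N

[CX3](=O)[NX3] describes a carbonyl carbon bonded to a trivalent nitrogen (an amide).
(A) contains a primary amide (-C(=O)NH2), which satisfies every atom and bond constraint.
(B) has a nitrile (-C#N) but the nitrile N is NX1 (triple-bonded), not NX3.
(C) has a nitrile (-C#N) but the nitrile N is NX1 (triple-bonded), not NX3.
(D) has a primary amino group (-NH2) but the -NH2 is not attached to a carbonyl carbon.
So the answer is (A).

A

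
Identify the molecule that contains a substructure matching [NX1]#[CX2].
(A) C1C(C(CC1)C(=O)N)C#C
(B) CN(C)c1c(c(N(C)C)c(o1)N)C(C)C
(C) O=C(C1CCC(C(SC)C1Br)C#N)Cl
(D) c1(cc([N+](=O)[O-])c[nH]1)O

C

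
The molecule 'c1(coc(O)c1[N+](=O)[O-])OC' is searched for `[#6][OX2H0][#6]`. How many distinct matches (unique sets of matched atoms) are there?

[#6][OX2H0][#6] is the SMARTS for an ether: an aliphatic oxygen bridging two carbons with no H on the oxygen.
Exactly one fragment in the molecule meets all constraints, giving 1 match.

1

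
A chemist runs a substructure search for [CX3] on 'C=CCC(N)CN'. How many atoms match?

2

The query [CX3] means: C with X3: aliphatic carbon with exactly 3 total connections.
Check the 7 heavy atoms by environment: 3× C (X4) → no; 2× C (X3) → match; 2× N (X3) → no.
That gives 2 matching atoms.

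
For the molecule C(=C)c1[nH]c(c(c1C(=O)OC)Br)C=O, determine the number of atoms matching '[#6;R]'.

4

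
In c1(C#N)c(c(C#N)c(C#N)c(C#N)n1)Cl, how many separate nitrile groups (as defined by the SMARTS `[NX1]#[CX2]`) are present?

4

[NX1]#[CX2] is the SMARTS for a nitrile: a nitrogen triple-bonded to a two-connected carbon.
The molecule carries 4 separate instances of a nitrile (-C#N) meeting every constraint; each maps to a distinct set of atoms, giving 4 matches.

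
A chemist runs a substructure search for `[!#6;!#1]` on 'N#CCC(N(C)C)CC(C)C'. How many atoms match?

The query [!#6;!#1] means: not carbon and not hydrogen — any heteroatom.
Check the 11 heavy atoms by environment: 9× C → no; 2× N → match.
That gives 2 matching atoms.

2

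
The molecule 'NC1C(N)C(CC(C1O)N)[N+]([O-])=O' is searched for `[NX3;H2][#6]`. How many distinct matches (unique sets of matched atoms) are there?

3

[NX3;H2][#6] is the SMARTS for a primary amine: a trivalent nitrogen with two H attached to carbon.
The molecule carries 3 separate instances of a primary amino group (-NH2) meeting every constraint; each maps to a distinct set of atoms, giving 3 matches.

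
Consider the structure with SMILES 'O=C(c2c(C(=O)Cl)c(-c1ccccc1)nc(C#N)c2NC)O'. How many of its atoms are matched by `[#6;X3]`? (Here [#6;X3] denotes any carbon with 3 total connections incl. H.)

13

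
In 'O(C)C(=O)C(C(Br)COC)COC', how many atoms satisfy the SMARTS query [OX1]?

1

The query [OX1] means: aliphatic oxygen with one total connection — typically a carbonyl =O or an oxide.
Check the 13 heavy atoms by environment: 7× C (X4) → no; 3× O (X2) → no; 1× C (X3) → no; 1× O (X1) → match; 1× Br (X1) → no.
That gives 1 matching atom.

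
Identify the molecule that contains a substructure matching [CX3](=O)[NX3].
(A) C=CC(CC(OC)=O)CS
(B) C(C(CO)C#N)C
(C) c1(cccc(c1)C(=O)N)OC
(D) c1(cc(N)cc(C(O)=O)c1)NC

[CX3](=O)[NX3] describes a carbonyl carbon bonded to a trivalent nitrogen (an amide).
(A) has a methyl-ester group (-C(=O)OCH3) but the carbonyl is bonded to O, not to an NX3 nitrogen.
(B) has a nitrile (-C#N) but the nitrile N is NX1 (triple-bonded), not NX3.
(C) contains a primary amide (-C(=O)NH2), which satisfies every atom and bond constraint.
(D) has a primary amino group (-NH2) but the -NH2 is not attached to a carbonyl carbon.
So the answer is (C).

C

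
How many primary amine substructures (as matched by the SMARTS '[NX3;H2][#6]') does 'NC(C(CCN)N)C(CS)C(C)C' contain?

3

[NX3;H2][#6] is the SMARTS for a primary amine: a trivalent nitrogen with two H attached to carbon.
The molecule carries 3 separate instances of a primary amino group (-NH2) meeting every constraint; each maps to a distinct set of atoms, giving 3 matches.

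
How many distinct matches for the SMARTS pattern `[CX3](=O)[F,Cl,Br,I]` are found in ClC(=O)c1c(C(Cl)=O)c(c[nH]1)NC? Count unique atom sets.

2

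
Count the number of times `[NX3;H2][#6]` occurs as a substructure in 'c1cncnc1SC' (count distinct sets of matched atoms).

[NX3;H2][#6] is the SMARTS for a primary amine: a trivalent nitrogen with two H attached to carbon.
No fragment in the molecule satisfies every constraint, giving 0 matches.

0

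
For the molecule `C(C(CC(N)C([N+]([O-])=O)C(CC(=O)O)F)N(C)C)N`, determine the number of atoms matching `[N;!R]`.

4

The query [N;!R] means: aliphatic nitrogen not in a ring.
Check the 19 heavy atoms by environment: 10× C (acyclic) → no; 3× N (acyclic) → match; 1× F (acyclic) → no; 1× N (charge +1, acyclic) → match; 1× O (charge -1, acyclic) → no; 3× O (acyclic) → no.
Summing the matching environments: 3 + 1 = 4 matching atoms.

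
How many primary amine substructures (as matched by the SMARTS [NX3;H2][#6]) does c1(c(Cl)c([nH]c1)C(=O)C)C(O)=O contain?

[NX3;H2][#6] is the SMARTS for a primary amine: a trivalent nitrogen with two H attached to carbon.
No fragment in the molecule satisfies every constraint, giving 0 matches.

0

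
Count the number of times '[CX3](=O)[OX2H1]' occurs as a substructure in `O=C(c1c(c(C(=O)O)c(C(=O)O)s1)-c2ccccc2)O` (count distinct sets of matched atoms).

3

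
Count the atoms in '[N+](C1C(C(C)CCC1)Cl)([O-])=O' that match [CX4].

The query [CX4] means: C with X4: aliphatic carbon with exactly 4 total connections (bonds + H).
Check the 11 heavy atoms by environment: 7× C (X4) → match; 1× N (charge +1, X3) → no; 1× O (charge -1, X1) → no; 1× O (X1) → no; 1× Cl (X1) → no.
That gives 7 matching atoms.

7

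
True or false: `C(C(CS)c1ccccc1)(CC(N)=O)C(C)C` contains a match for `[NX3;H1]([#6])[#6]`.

False

The pattern [NX3;H1]([#6])[#6] describes a trivalent nitrogen with one H, bonded to two carbons — a secondary amine.
The closest candidate here is a primary amide (-C(=O)NH2), but the -C(=O)NH2 nitrogen has H2, not H1. No other fragment satisfies the full query, so there is no match.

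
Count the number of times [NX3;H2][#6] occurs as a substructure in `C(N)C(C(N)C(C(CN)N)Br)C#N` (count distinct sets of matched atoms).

4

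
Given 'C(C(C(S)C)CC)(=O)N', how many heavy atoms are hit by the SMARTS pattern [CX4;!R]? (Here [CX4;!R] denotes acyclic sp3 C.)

5

The query [CX4;!R] means: aliphatic carbon with four total connections, not in a ring.
Check the 9 heavy atoms by environment: 5× C (X4, acyclic) → match; 1× S (X2, acyclic) → no; 1× C (X3, acyclic) → no; 1× O (X1, acyclic) → no; 1× N (X3, acyclic) → no.
That gives 5 matching atoms.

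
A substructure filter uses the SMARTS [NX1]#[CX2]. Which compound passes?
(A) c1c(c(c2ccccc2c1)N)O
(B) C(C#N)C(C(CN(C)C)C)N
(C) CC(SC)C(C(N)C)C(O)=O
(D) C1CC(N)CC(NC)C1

B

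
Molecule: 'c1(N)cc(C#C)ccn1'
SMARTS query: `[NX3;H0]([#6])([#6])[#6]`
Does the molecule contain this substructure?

The pattern [NX3;H0]([#6])([#6])[#6] describes a trivalent nitrogen with no H, bonded to three carbons — a tertiary amine.
The closest candidate here is a primary amino group (-NH2), but the nitrogen has H2, not H0 with three carbons. No other fragment satisfies the full query, so there is no match.

No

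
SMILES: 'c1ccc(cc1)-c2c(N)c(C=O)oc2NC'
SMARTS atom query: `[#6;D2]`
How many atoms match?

6

The query [#6;D2] means: any carbon bonded to exactly two heavy atoms.
Check the 16 heavy atoms by environment: 1× o (aromatic, D2) → no; 5× c (aromatic, D3) → no; 5× c (aromatic, D2) → match; 1× C (D2) → match; 1× O (D1) → no; 1× N (D2) → no; 1× C (D1) → no; 1× N (D1) → no.
Summing the matching environments: 5 + 1 = 6 matching atoms.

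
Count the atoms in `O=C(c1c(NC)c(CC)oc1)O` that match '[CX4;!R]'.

3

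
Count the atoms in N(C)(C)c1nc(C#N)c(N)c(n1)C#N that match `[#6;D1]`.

2

The query [#6;D1] means: carbon bonded to exactly one heavy atom.
Check the 14 heavy atoms by environment: 2× n (aromatic, D2) → no; 4× c (aromatic, D3) → no; 2× C (D2) → no; 3× N (D1) → no; 1× N (D3) → no; 2× C (D1) → match.
That gives 2 matching atoms.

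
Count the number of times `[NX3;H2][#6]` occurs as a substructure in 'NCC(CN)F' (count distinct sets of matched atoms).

2

[NX3;H2][#6] is the SMARTS for a primary amine: a trivalent nitrogen with two H attached to carbon.
The molecule carries 2 separate instances of a primary amino group (-NH2) meeting every constraint; each maps to a distinct set of atoms, giving 2 matches.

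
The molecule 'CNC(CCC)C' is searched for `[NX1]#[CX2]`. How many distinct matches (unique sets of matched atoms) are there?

0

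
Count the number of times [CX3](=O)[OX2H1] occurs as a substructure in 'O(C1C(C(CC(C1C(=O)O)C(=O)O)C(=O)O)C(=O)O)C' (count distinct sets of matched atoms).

4

[CX3](=O)[OX2H1] is the SMARTS for a carboxylic acid: an sp2 carbon double-bonded to O and single-bonded to an -OH oxygen.
The molecule carries 4 separate instances of a carboxylic acid group (-C(=O)OH) meeting every constraint; each maps to a distinct set of atoms, giving 4 matches.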